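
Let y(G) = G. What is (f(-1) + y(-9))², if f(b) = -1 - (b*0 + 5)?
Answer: 225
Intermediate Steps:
f(b) = -6 (f(b) = -1 - (0 + 5) = -1 - 1*5 = -1 - 5 = -6)
(f(-1) + y(-9))² = (-6 - 9)² = (-15)² = 225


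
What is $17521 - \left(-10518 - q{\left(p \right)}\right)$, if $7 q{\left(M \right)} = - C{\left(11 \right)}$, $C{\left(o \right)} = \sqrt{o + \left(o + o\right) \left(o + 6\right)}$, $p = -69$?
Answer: $28039 - \frac{\sqrt{385}}{7} \approx 28036.0$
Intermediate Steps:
$C{\left(o \right)} = \sqrt{o + 2 o \left(6 + o\right)}$
$q{\left(M \right)} = - \frac{\sqrt{385}}{7}$ ($q{\left(M \right)} = \frac{\left(-1\right) \sqrt{11 \left(13 + 2 \cdot 11\right)}}{7} = \frac{\left(-1\right) \sqrt{11 \left(13 + 22\right)}}{7} = \frac{\left(-1\right) \sqrt{11 \cdot 35}}{7} = \frac{\left(-1\right) \sqrt{385}}{7} = - \frac{\sqrt{385}}{7}$)
$17521 - \left(-10518 - q{\left(p \right)}\right) = 17521 - \left(-10518 - - \frac{\sqrt{385}}{7}\right) = 17521 - \left(-10518 + \frac{\sqrt{385}}{7}\right) = 17521 + \left(10518 - \frac{\sqrt{385}}{7}\right) = 28039 - \frac{\sqrt{385}}{7}$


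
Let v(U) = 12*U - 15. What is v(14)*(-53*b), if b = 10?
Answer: -81090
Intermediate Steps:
v(U) = -15 + 12*U
v(14)*(-53*b) = (-15 + 12*14)*(-53*10) = (-15 + 168)*(-530) = 153*(-530) = -81090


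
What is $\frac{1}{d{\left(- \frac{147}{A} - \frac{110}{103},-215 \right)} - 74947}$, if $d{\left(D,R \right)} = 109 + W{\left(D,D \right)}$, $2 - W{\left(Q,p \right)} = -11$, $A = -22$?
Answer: $- \frac{1}{74825} \approx -1.3365 \cdot 10^{-5}$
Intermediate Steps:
$W{\left(Q,p \right)} = 13$ ($W{\left(Q,p \right)} = 2 - -11 = 2 + 11 = 13$)
$d{\left(D,R \right)} = 122$ ($d{\left(D,R \right)} = 109 + 13 = 122$)
$\frac{1}{d{\left(- \frac{147}{A} - \frac{110}{103},-215 \right)} - 74947} = \frac{1}{122 - 74947} = \frac{1}{-74825} = - \frac{1}{74825}$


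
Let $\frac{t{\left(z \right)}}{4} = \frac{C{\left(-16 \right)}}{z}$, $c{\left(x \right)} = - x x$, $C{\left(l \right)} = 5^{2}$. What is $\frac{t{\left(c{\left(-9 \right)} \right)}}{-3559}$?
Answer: $\frac{100}{288279} \approx 0.00034689$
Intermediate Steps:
$C{\left(l \right)} = 25$
$c{\left(x \right)} = - x^{2}$
$t{\left(z \right)} = \frac{100}{z}$ ($t{\left(z \right)} = 4 \frac{25}{z} = \frac{100}{z}$)
$\frac{t{\left(c{\left(-9 \right)} \right)}}{-3559} = \frac{100 \frac{1}{\left(-1\right) \left(-9\right)^{2}}}{-3559} = \frac{100}{\left(-1\right) 81} \left(- \frac{1}{3559}\right) = \frac{100}{-81} \left(- \frac{1}{3559}\right) = 100 \left(- \frac{1}{81}\right) \left(- \frac{1}{3559}\right) = \left(- \frac{100}{81}\right) \left(- \frac{1}{3559}\right) = \frac{100}{288279}$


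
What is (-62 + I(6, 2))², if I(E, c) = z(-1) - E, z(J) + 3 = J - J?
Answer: 5041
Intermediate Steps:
z(J) = -3 (z(J) = -3 + (J - J) = -3 + 0 = -3)
I(E, c) = -3 - E
(-62 + I(6, 2))² = (-62 + (-3 - 1*6))² = (-62 + (-3 - 6))² = (-62 - 9)² = (-71)² = 5041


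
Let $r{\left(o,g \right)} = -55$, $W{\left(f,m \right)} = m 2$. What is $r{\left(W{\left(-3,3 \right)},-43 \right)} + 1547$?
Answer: $1492$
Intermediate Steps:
$W{\left(f,m \right)} = 2 m$
$r{\left(W{\left(-3,3 \right)},-43 \right)} + 1547 = -55 + 1547 = 1492$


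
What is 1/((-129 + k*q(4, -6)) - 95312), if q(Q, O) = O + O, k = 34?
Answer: -1/95849 ≈ -1.0433e-5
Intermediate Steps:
q(Q, O) = 2*O
1/((-129 + k*q(4, -6)) - 95312) = 1/((-129 + 34*(2*(-6))) - 95312) = 1/((-129 + 34*(-12)) - 95312) = 1/((-129 - 408) - 95312) = 1/(-537 - 95312) = 1/(-95849) = -1/95849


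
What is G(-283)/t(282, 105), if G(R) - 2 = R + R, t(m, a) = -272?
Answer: 141/68 ≈ 2.0735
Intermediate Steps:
G(R) = 2 + 2*R (G(R) = 2 + (R + R) = 2 + 2*R)
G(-283)/t(282, 105) = (2 + 2*(-283))/(-272) = (2 - 566)*(-1/272) = -564*(-1/272) = 141/68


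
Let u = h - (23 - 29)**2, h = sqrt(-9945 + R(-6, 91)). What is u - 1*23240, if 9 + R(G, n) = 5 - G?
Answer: -23276 + I*sqrt(9943) ≈ -23276.0 + 99.715*I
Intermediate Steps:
R(G, n) = -4 - G (R(G, n) = -9 + (5 - G) = -4 - G)
h = I*sqrt(9943) (h = sqrt(-9945 + (-4 - 1*(-6))) = sqrt(-9945 + (-4 + 6)) = sqrt(-9945 + 2) = sqrt(-9943) = I*sqrt(9943) ≈ 99.715*I)
u = -36 + I*sqrt(9943) (u = I*sqrt(9943) - (23 - 29)**2 = I*sqrt(9943) - 1*(-6)**2 = I*sqrt(9943) - 1*36 = I*sqrt(9943) - 36 = -36 + I*sqrt(9943) ≈ -36.0 + 99.715*I)
u - 1*23240 = (-36 + I*sqrt(9943)) - 1*23240 = (-36 + I*sqrt(9943)) - 23240 = -23276 + I*sqrt(9943)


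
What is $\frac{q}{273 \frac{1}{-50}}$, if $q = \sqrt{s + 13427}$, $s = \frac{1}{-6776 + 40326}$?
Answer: $- \frac{5 \sqrt{604538592042}}{183183} \approx -21.223$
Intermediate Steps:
$s = \frac{1}{33550} \approx 2.9806 \cdot 10^{-5}$
$q = \frac{\sqrt{604538592042}}{6710}$ ($q = \sqrt{\frac{1}{33550} + 13427} = \sqrt{\frac{450475851}{33550}} = \frac{\sqrt{604538592042}}{6710} \approx 115.87$)
$\frac{q}{273 \frac{1}{-50}} = \frac{\frac{1}{6710} \sqrt{604538592042}}{273 \frac{1}{-50}} = \frac{\frac{1}{6710} \sqrt{604538592042}}{273 \left(- \frac{1}{50}\right)} = \frac{\frac{1}{6710} \sqrt{604538592042}}{- \frac{273}{50}} = \frac{\sqrt{604538592042}}{6710} \left(- \frac{50}{273}\right) = - \frac{5 \sqrt{604538592042}}{183183}$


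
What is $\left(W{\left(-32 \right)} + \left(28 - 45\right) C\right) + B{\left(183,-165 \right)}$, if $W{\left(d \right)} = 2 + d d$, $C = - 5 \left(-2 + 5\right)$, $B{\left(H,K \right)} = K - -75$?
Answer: $1191$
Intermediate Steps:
$B{\left(H,K \right)} = 75 + K$ ($B{\left(H,K \right)} = K + 75 = 75 + K$)
$C = -15$ ($C = \left(-5\right) 3 = -15$)
$W{\left(d \right)} = 2 + d^{2}$
$\left(W{\left(-32 \right)} + \left(28 - 45\right) C\right) + B{\left(183,-165 \right)} = \left(\left(2 + \left(-32\right)^{2}\right) + \left(28 - 45\right) \left(-15\right)\right) + \left(75 - 165\right) = \left(\left(2 + 1024\right) - -255\right) - 90 = \left(1026 + 255\right) - 90 = 1281 - 90 = 1191$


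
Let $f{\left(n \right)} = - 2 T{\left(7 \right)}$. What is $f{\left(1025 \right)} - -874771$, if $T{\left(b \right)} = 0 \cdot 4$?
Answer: $874771$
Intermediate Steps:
$T{\left(b \right)} = 0$
$f{\left(n \right)} = 0$ ($f{\left(n \right)} = \left(-2\right) 0 = 0$)
$f{\left(1025 \right)} - -874771 = 0 - -874771 = 0 + 874771 = 874771$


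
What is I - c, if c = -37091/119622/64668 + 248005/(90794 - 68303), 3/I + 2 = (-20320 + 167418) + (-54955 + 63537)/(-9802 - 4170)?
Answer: -1840763920784449047157/166935005011944204840 ≈ -11.027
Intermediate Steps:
I = 2994/146801195 (I = 3/(-2 + ((-20320 + 167418) + (-54955 + 63537)/(-9802 - 4170))) = 3/(-2 + (147098 + 8582/(-13972))) = 3/(-2 + (147098 + 8582*(-1/13972))) = 3/(-2 + (147098 - 613/998)) = 3/(-2 + 146803191/998) = 3/(146801195/998) = 3*(998/146801195) = 2994/146801195 ≈ 2.0395e-5)
c = 12539184884783/1137150177912 (c = -37091*1/119622*(1/64668) + 248005/22491 = -37091/119622*1/64668 + 248005*(1/22491) = -37091/7735715496 + 248005/22491 = 12539184884783/1137150177912 ≈ 11.027)
I - c = 2994/146801195 - 1*12539184884783/1137150177912 = 2994/146801195 - 12539184884783/1137150177912 = -1840763920784449047157/166935005011944204840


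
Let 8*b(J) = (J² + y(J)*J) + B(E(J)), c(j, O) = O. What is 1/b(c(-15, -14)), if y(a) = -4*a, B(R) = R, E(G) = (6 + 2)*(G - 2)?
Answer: -2/179 ≈ -0.011173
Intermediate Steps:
E(G) = -16 + 8*G (E(G) = 8*(-2 + G) = -16 + 8*G)
b(J) = -2 + J - 3*J²/8 (b(J) = ((J² + (-4*J)*J) + (-16 + 8*J))/8 = ((J² - 4*J²) + (-16 + 8*J))/8 = (-3*J² + (-16 + 8*J))/8 = (-16 - 3*J² + 8*J)/8 = -2 + J - 3*J²/8)
1/b(c(-15, -14)) = 1/(-2 - 14 - 3/8*(-14)²) = 1/(-2 - 14 - 3/8*196) = 1/(-2 - 14 - 147/2) = 1/(-179/2) = -2/179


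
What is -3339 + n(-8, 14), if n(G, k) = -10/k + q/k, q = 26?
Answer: -23365/7 ≈ -3337.9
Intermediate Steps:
n(G, k) = 16/k (n(G, k) = -10/k + 26/k = 16/k)
-3339 + n(-8, 14) = -3339 + 16/14 = -3339 + 16*(1/14) = -3339 + 8/7 = -23365/7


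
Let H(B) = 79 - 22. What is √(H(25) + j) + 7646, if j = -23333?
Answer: 7646 + 46*I*√11 ≈ 7646.0 + 152.56*I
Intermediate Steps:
H(B) = 57
√(H(25) + j) + 7646 = √(57 - 23333) + 7646 = √(-23276) + 7646 = 46*I*√11 + 7646 = 7646 + 46*I*√11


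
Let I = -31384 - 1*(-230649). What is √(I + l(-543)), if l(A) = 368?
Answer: 19*√553 ≈ 446.80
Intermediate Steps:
I = 199265 (I = -31384 + 230649 = 199265)
√(I + l(-543)) = √(199265 + 368) = √199633 = 19*√553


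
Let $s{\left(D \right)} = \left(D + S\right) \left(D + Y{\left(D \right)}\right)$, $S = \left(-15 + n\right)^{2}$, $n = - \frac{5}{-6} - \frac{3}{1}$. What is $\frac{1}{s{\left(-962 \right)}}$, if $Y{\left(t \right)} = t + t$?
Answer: $\frac{6}{11555063} \approx 5.1925 \cdot 10^{-7}$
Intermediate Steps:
$n = - \frac{13}{6}$ ($n = \left(-5\right) \left(- \frac{1}{6}\right) - 3 = \frac{5}{6} - 3 = - \frac{13}{6} \approx -2.1667$)
$S = \frac{10609}{36}$ ($S = \left(-15 - \frac{13}{6}\right)^{2} = \left(- \frac{103}{6}\right)^{2} = \frac{10609}{36} \approx 294.69$)
$Y{\left(t \right)} = 2 t$
$s{\left(D \right)} = 3 D \left(\frac{10609}{36} + D\right)$ ($s{\left(D \right)} = \left(D + \frac{10609}{36}\right) \left(D + 2 D\right) = \left(\frac{10609}{36} + D\right) 3 D = 3 D \left(\frac{10609}{36} + D\right)$)
$\frac{1}{s{\left(-962 \right)}} = \frac{1}{\frac{1}{12} \left(-962\right) \left(10609 + 36 \left(-962\right)\right)} = \frac{1}{\frac{1}{12} \left(-962\right) \left(10609 - 34632\right)} = \frac{1}{\frac{1}{12} \left(-962\right) \left(-24023\right)} = \frac{1}{\frac{11555063}{6}} = \frac{6}{11555063}$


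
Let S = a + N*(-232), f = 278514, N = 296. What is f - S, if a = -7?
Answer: 347193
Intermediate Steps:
S = -68679 (S = -7 + 296*(-232) = -7 - 68672 = -68679)
f - S = 278514 - 1*(-68679) = 278514 + 68679 = 347193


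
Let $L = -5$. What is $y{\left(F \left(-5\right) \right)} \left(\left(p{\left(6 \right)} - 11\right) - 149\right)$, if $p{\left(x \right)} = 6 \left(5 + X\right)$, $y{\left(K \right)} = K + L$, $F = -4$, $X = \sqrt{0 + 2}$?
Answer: $-1950 + 90 \sqrt{2} \approx -1822.7$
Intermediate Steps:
$X = \sqrt{2} \approx 1.4142$
$y{\left(K \right)} = -5 + K$ ($y{\left(K \right)} = K - 5 = -5 + K$)
$p{\left(x \right)} = 30 + 6 \sqrt{2}$ ($p{\left(x \right)} = 6 \left(5 + \sqrt{2}\right) = 30 + 6 \sqrt{2}$)
$y{\left(F \left(-5\right) \right)} \left(\left(p{\left(6 \right)} - 11\right) - 149\right) = \left(-5 - -20\right) \left(\left(\left(30 + 6 \sqrt{2}\right) - 11\right) - 149\right) = \left(-5 + 20\right) \left(\left(19 + 6 \sqrt{2}\right) - 149\right) = 15 \left(-130 + 6 \sqrt{2}\right) = -1950 + 90 \sqrt{2}$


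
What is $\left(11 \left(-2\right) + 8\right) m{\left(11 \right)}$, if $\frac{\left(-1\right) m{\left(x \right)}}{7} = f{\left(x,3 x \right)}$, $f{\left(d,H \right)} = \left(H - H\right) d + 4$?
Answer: $392$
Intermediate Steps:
$f{\left(d,H \right)} = 4$ ($f{\left(d,H \right)} = 0 d + 4 = 0 + 4 = 4$)
$m{\left(x \right)} = -28$ ($m{\left(x \right)} = \left(-7\right) 4 = -28$)
$\left(11 \left(-2\right) + 8\right) m{\left(11 \right)} = \left(11 \left(-2\right) + 8\right) \left(-28\right) = \left(-22 + 8\right) \left(-28\right) = \left(-14\right) \left(-28\right) = 392$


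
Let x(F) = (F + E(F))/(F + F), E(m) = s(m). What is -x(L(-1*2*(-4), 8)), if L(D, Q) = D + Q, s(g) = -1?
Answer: -15/32 ≈ -0.46875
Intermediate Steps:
E(m) = -1
x(F) = (-1 + F)/(2*F) (x(F) = (F - 1)/(F + F) = (-1 + F)/((2*F)) = (-1 + F)*(1/(2*F)) = (-1 + F)/(2*F))
-x(L(-1*2*(-4), 8)) = -(-1 + (-1*2*(-4) + 8))/(2*(-1*2*(-4) + 8)) = -(-1 + (-2*(-4) + 8))/(2*(-2*(-4) + 8)) = -(-1 + (8 + 8))/(2*(8 + 8)) = -(-1 + 16)/(2*16) = -15/(2*16) = -1*15/32 = -15/32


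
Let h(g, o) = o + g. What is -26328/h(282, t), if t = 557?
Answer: -26328/839 ≈ -31.380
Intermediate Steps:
h(g, o) = g + o
-26328/h(282, t) = -26328/(282 + 557) = -26328/839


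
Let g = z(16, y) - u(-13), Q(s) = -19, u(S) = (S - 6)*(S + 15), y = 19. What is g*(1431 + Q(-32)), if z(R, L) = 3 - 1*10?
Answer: 43772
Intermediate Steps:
u(S) = (-6 + S)*(15 + S)
z(R, L) = -7 (z(R, L) = 3 - 10 = -7)
g = 31 (g = -7 - (-90 + (-13)² + 9*(-13)) = -7 - (-90 + 169 - 117) = -7 - 1*(-38) = -7 + 38 = 31)
g*(1431 + Q(-32)) = 31*(1431 - 19) = 31*1412 = 43772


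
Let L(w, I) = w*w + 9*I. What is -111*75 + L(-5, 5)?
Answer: -8255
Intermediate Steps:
L(w, I) = w² + 9*I
-111*75 + L(-5, 5) = -111*75 + ((-5)² + 9*5) = -8325 + (25 + 45) = -8325 + 70 = -8255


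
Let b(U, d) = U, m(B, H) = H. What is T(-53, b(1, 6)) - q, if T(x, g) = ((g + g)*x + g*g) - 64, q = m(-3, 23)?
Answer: -192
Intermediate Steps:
q = 23
T(x, g) = -64 + g² + 2*g*x (T(x, g) = ((2*g)*x + g²) - 64 = (2*g*x + g²) - 64 = (g² + 2*g*x) - 64 = -64 + g² + 2*g*x)
T(-53, b(1, 6)) - q = (-64 + 1² + 2*1*(-53)) - 1*23 = (-64 + 1 - 106) - 23 = -169 - 23 = -192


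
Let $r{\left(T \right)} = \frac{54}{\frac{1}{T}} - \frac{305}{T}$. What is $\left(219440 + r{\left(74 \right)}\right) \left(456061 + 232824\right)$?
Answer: $\frac{11389996345715}{74} \approx 1.5392 \cdot 10^{11}$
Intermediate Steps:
$r{\left(T \right)} = - \frac{305}{T} + 54 T$ ($r{\left(T \right)} = 54 T - \frac{305}{T} = - \frac{305}{T} + 54 T$)
$\left(219440 + r{\left(74 \right)}\right) \left(456061 + 232824\right) = \left(219440 + \left(- \frac{305}{74} + 54 \cdot 74\right)\right) \left(456061 + 232824\right) = \left(219440 + \left(\left(-305\right) \frac{1}{74} + 3996\right)\right) 688885 = \left(219440 + \left(- \frac{305}{74} + 3996\right)\right) 688885 = \left(219440 + \frac{295399}{74}\right) 688885 = \frac{16533959}{74} \cdot 688885 = \frac{11389996345715}{74}$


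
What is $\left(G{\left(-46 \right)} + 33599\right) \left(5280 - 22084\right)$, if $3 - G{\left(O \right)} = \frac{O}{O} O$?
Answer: $-565420992$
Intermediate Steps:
$G{\left(O \right)} = 3 - O$ ($G{\left(O \right)} = 3 - \frac{O}{O} O = 3 - 1 O = 3 - O$)
$\left(G{\left(-46 \right)} + 33599\right) \left(5280 - 22084\right) = \left(\left(3 - -46\right) + 33599\right) \left(5280 - 22084\right) = \left(\left(3 + 46\right) + 33599\right) \left(-16804\right) = \left(49 + 33599\right) \left(-16804\right) = 33648 \left(-16804\right) = -565420992$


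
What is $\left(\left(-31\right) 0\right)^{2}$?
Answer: $0$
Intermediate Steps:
$\left(\left(-31\right) 0\right)^{2} = 0^{2} = 0$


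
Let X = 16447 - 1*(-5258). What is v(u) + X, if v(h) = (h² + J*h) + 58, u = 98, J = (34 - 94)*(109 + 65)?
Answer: -991753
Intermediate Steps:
X = 21705 (X = 16447 + 5258 = 21705)
J = -10440 (J = -60*174 = -10440)
v(h) = 58 + h² - 10440*h (v(h) = (h² - 10440*h) + 58 = 58 + h² - 10440*h)
v(u) + X = (58 + 98² - 10440*98) + 21705 = (58 + 9604 - 1023120) + 21705 = -1013458 + 21705 = -991753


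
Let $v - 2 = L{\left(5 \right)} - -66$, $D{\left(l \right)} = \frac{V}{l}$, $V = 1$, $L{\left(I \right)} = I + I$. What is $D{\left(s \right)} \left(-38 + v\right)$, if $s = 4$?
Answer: $10$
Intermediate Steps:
$L{\left(I \right)} = 2 I$
$D{\left(l \right)} = \frac{1}{l}$ ($D{\left(l \right)} = 1 \frac{1}{l} = \frac{1}{l}$)
$v = 78$ ($v = 2 + \left(2 \cdot 5 - -66\right) = 2 + \left(10 + 66\right) = 2 + 76 = 78$)
$D{\left(s \right)} \left(-38 + v\right) = \frac{-38 + 78}{4} = \frac{1}{4} \cdot 40 = 10$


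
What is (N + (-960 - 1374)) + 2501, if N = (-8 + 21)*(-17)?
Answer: -54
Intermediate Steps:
N = -221 (N = 13*(-17) = -221)
(N + (-960 - 1374)) + 2501 = (-221 + (-960 - 1374)) + 2501 = (-221 - 2334) + 2501 = -2555 + 2501 = -54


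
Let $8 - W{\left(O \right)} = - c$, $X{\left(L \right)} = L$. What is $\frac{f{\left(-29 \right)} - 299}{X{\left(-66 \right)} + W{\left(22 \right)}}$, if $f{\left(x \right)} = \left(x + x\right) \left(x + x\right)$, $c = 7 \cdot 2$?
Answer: $- \frac{3065}{44} \approx -69.659$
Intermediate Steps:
$c = 14$
$f{\left(x \right)} = 4 x^{2}$ ($f{\left(x \right)} = 2 x 2 x = 4 x^{2}$)
$W{\left(O \right)} = 22$ ($W{\left(O \right)} = 8 - \left(-1\right) 14 = 8 - -14 = 8 + 14 = 22$)
$\frac{f{\left(-29 \right)} - 299}{X{\left(-66 \right)} + W{\left(22 \right)}} = \frac{4 \left(-29\right)^{2} - 299}{-66 + 22} = \frac{4 \cdot 841 - 299}{-44} = \left(3364 - 299\right) \left(- \frac{1}{44}\right) = 3065 \left(- \frac{1}{44}\right) = - \frac{3065}{44}$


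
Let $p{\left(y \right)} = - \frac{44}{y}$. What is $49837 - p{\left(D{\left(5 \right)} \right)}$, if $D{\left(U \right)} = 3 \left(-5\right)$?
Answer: $\frac{747511}{15} \approx 49834.0$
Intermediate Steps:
$D{\left(U \right)} = -15$
$49837 - p{\left(D{\left(5 \right)} \right)} = 49837 - - \frac{44}{-15} = 49837 - \left(-44\right) \left(- \frac{1}{15}\right) = 49837 - \frac{44}{15} = \frac{747511}{15}$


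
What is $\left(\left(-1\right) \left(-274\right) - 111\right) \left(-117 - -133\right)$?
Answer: $2608$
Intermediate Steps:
$\left(\left(-1\right) \left(-274\right) - 111\right) \left(-117 - -133\right) = \left(274 - 111\right) \left(-117 + 133\right) = 163 \cdot 16 = 2608$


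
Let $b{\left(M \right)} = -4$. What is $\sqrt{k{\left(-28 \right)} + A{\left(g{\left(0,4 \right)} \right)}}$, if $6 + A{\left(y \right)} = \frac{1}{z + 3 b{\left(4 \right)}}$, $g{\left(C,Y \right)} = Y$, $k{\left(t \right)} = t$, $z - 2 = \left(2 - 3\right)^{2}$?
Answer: $\frac{i \sqrt{307}}{3} \approx 5.8405 i$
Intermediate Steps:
$z = 3$ ($z = 2 + \left(2 - 3\right)^{2} = 2 + \left(-1\right)^{2} = 2 + 1 = 3$)
$A{\left(y \right)} = - \frac{55}{9}$ ($A{\left(y \right)} = -6 + \frac{1}{3 + 3 \left(-4\right)} = -6 + \frac{1}{3 - 12} = -6 + \frac{1}{-9} = -6 - \frac{1}{9} = - \frac{55}{9}$)
$\sqrt{k{\left(-28 \right)} + A{\left(g{\left(0,4 \right)} \right)}} = \sqrt{-28 - \frac{55}{9}} = \sqrt{- \frac{307}{9}} = \frac{i \sqrt{307}}{3}$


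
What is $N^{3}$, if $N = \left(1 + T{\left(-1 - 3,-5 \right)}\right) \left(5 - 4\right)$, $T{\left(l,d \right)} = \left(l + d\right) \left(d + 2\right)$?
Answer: $21952$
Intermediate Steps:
$T{\left(l,d \right)} = \left(2 + d\right) \left(d + l\right)$ ($T{\left(l,d \right)} = \left(d + l\right) \left(2 + d\right) = \left(2 + d\right) \left(d + l\right)$)
$N = 28$ ($N = \left(1 + \left(\left(-5\right)^{2} + 2 \left(-5\right) + 2 \left(-1 - 3\right) - 5 \left(-1 - 3\right)\right)\right) \left(5 - 4\right) = \left(1 + \left(25 - 10 + 2 \left(-4\right) - -20\right)\right) 1 = \left(1 + \left(25 - 10 - 8 + 20\right)\right) 1 = \left(1 + 27\right) 1 = 28 \cdot 1 = 28$)
$N^{3} = 28^{3} = 21952$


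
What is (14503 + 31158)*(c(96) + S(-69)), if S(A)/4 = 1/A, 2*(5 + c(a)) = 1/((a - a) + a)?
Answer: -1018833893/4416 ≈ -2.3071e+5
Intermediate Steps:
c(a) = -5 + 1/(2*a) (c(a) = -5 + 1/(2*((a - a) + a)) = -5 + 1/(2*(0 + a)) = -5 + 1/(2*a))
S(A) = 4/A
(14503 + 31158)*(c(96) + S(-69)) = (14503 + 31158)*((-5 + (½)/96) + 4/(-69)) = 45661*((-5 + (½)*(1/96)) + 4*(-1/69)) = 45661*((-5 + 1/192) - 4/69) = 45661*(-959/192 - 4/69) = 45661*(-22313/4416) = -1018833893/4416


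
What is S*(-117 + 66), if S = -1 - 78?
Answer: 4029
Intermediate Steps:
S = -79
S*(-117 + 66) = -79*(-117 + 66) = -79*(-51) = 4029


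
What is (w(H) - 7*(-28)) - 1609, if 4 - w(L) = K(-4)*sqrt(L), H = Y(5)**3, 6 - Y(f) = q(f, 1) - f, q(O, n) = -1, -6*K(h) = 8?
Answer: -1409 + 32*sqrt(3) ≈ -1353.6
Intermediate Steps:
K(h) = -4/3 (K(h) = -1/6*8 = -4/3)
Y(f) = 7 + f (Y(f) = 6 - (-1 - f) = 6 + (1 + f) = 7 + f)
H = 1728 (H = (7 + 5)**3 = 12**3 = 1728)
w(L) = 4 + 4*sqrt(L)/3 (w(L) = 4 - (-4)*sqrt(L)/3 = 4 + 4*sqrt(L)/3)
(w(H) - 7*(-28)) - 1609 = ((4 + 4*sqrt(1728)/3) - 7*(-28)) - 1609 = ((4 + 4*(24*sqrt(3))/3) + 196) - 1609 = ((4 + 32*sqrt(3)) + 196) - 1609 = (200 + 32*sqrt(3)) - 1609 = -1409 + 32*sqrt(3)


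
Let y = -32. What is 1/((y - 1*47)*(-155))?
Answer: 1/12245 ≈ 8.1666e-5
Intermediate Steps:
1/((y - 1*47)*(-155)) = 1/((-32 - 1*47)*(-155)) = 1/((-32 - 47)*(-155)) = 1/(-79*(-155)) = 1/12245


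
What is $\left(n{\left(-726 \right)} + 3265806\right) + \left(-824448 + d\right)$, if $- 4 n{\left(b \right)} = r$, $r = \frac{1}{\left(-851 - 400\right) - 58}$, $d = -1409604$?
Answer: $\frac{5402263945}{5236} \approx 1.0318 \cdot 10^{6}$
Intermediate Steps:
$r = - \frac{1}{1309}$ ($r = \frac{1}{\left(-851 - 400\right) - 58} = \frac{1}{-1251 - 58} = \frac{1}{-1309} = - \frac{1}{1309} \approx -0.00076394$)
$n{\left(b \right)} = \frac{1}{5236}$ ($n{\left(b \right)} = \left(- \frac{1}{4}\right) \left(- \frac{1}{1309}\right) = \frac{1}{5236}$)
$\left(n{\left(-726 \right)} + 3265806\right) + \left(-824448 + d\right) = \left(\frac{1}{5236} + 3265806\right) - 2234052 = \frac{17099760217}{5236} - 2234052 = \frac{5402263945}{5236}$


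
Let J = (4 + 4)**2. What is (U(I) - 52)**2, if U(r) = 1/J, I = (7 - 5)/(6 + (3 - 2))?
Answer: 11068929/4096 ≈ 2702.4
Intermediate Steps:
I = 2/7 (I = 2/(6 + 1) = 2/7 ≈ 0.28571)
J = 64 (J = 8**2 = 64)
U(r) = 1/64
(U(I) - 52)**2 = (1/64 - 52)**2 = (-3327/64)**2 = 11068929/4096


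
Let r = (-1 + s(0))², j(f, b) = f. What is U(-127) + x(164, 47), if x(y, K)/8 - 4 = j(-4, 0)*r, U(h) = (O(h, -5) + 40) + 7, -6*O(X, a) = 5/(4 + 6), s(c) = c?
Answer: 563/12 ≈ 46.917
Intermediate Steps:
O(X, a) = -1/12 (O(X, a) = -5/(6*(4 + 6)) = -5/(6*10) = -⅙*½ = -1/12)
r = 1 (r = (-1 + 0)² = (-1)² = 1)
U(h) = 563/12 (U(h) = (-1/12 + 40) + 7 = 479/12 + 7 = 563/12)
x(y, K) = 0 (x(y, K) = 32 + 8*(-4*1) = 32 + 8*(-4) = 32 - 32 = 0)
U(-127) + x(164, 47) = 563/12 + 0 = 563/12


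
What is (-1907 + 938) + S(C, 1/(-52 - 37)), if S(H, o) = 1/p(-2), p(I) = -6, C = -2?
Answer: -5815/6 ≈ -969.17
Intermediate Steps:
S(H, o) = -⅙ (S(H, o) = 1/(-6) = -⅙)
(-1907 + 938) + S(C, 1/(-52 - 37)) = (-1907 + 938) - ⅙ = -969 - ⅙ = -5815/6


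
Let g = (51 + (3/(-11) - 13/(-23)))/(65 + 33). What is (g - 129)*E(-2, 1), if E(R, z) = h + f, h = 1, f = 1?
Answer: -3185449/12397 ≈ -256.95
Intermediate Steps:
E(R, z) = 2 (E(R, z) = 1 + 1 = 2)
g = 12977/24794 (g = (51 + (3*(-1/11) - 13*(-1/23)))/98 = (51 + (-3/11 + 13/23))*(1/98) = (51 + 74/253)*(1/98) = (12977/253)*(1/98) = 12977/24794 ≈ 0.52339)
(g - 129)*E(-2, 1) = (12977/24794 - 129)*2 = -3185449/24794*2 = -3185449/12397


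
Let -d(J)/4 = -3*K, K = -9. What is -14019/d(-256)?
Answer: 4673/36 ≈ 129.81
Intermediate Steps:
d(J) = -108 (d(J) = -(-12)*(-9) = -4*27 = -108)
-14019/d(-256) = -14019/(-108) = -14019*(-1/108) = 4673/36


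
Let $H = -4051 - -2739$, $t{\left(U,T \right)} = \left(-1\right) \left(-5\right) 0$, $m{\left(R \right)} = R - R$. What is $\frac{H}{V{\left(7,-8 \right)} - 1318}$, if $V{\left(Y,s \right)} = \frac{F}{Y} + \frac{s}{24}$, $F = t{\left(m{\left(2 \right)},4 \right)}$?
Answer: $\frac{3936}{3955} \approx 0.9952$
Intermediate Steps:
$m{\left(R \right)} = 0$
$t{\left(U,T \right)} = 0$ ($t{\left(U,T \right)} = 5 \cdot 0 = 0$)
$F = 0$
$H = -1312$ ($H = -4051 + 2739 = -1312$)
$V{\left(Y,s \right)} = \frac{s}{24}$ ($V{\left(Y,s \right)} = \frac{0}{Y} + \frac{s}{24} = 0 + s \frac{1}{24} = 0 + \frac{s}{24} = \frac{s}{24}$)
$\frac{H}{V{\left(7,-8 \right)} - 1318} = - \frac{1312}{\frac{1}{24} \left(-8\right) - 1318} = - \frac{1312}{- \frac{1}{3} - 1318} = - \frac{1312}{- \frac{3955}{3}} = \left(-1312\right) \left(- \frac{3}{3955}\right) = \frac{3936}{3955}$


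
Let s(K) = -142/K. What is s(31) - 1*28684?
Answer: -889346/31 ≈ -28689.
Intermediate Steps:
s(31) - 1*28684 = -142/31 - 1*28684 = -142*1/31 - 28684 = -142/31 - 28684 = -889346/31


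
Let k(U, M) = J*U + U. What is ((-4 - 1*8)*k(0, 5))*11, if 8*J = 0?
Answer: 0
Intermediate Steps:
J = 0 (J = (⅛)*0 = 0)
k(U, M) = U (k(U, M) = 0*U + U = 0 + U = U)
((-4 - 1*8)*k(0, 5))*11 = ((-4 - 1*8)*0)*11 = ((-4 - 8)*0)*11 = -12*0*11 = 0*11 = 0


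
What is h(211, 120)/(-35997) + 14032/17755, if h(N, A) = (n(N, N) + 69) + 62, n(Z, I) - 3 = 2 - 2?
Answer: 502730734/639126735 ≈ 0.78659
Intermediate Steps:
n(Z, I) = 3 (n(Z, I) = 3 + (2 - 2) = 3 + 0 = 3)
h(N, A) = 134 (h(N, A) = (3 + 69) + 62 = 72 + 62 = 134)
h(211, 120)/(-35997) + 14032/17755 = 134/(-35997) + 14032/17755 = 134*(-1/35997) + 14032*(1/17755) = -134/35997 + 14032/17755 = 502730734/639126735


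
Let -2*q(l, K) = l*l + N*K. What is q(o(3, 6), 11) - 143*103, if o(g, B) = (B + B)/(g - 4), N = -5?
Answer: -29547/2 ≈ -14774.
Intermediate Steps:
o(g, B) = 2*B/(-4 + g) (o(g, B) = (2*B)/(-4 + g) = 2*B/(-4 + g))
q(l, K) = -l²/2 + 5*K/2 (q(l, K) = -(l*l - 5*K)/2 = -(l² - 5*K)/2 = -l²/2 + 5*K/2)
q(o(3, 6), 11) - 143*103 = (-144/(-4 + 3)²/2 + (5/2)*11) - 143*103 = (-(2*6/(-1))²/2 + 55/2) - 14729 = (-(2*6*(-1))²/2 + 55/2) - 14729 = (-½*(-12)² + 55/2) - 14729 = (-½*144 + 55/2) - 14729 = (-72 + 55/2) - 14729 = -89/2 - 14729 = -29547/2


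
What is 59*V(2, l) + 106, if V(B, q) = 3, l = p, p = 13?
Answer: 283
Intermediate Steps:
l = 13
59*V(2, l) + 106 = 59*3 + 106 = 177 + 106 = 283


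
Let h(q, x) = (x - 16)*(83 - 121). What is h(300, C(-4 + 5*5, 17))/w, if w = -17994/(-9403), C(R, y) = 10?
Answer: 357314/2999 ≈ 119.14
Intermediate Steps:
w = 17994/9403 (w = -17994*(-1/9403) = 17994/9403 ≈ 1.9136)
h(q, x) = 608 - 38*x (h(q, x) = (-16 + x)*(-38) = 608 - 38*x)
h(300, C(-4 + 5*5, 17))/w = (608 - 38*10)/(17994/9403) = (608 - 380)*(9403/17994) = 228*(9403/17994) = 357314/2999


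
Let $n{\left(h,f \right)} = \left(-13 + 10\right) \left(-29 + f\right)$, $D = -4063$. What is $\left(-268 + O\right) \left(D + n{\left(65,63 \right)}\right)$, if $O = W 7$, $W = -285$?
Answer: $9425395$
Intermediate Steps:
$n{\left(h,f \right)} = 87 - 3 f$ ($n{\left(h,f \right)} = - 3 \left(-29 + f\right) = 87 - 3 f$)
$O = -1995$ ($O = \left(-285\right) 7 = -1995$)
$\left(-268 + O\right) \left(D + n{\left(65,63 \right)}\right) = \left(-268 - 1995\right) \left(-4063 + \left(87 - 189\right)\right) = - 2263 \left(-4063 + \left(87 - 189\right)\right) = - 2263 \left(-4063 - 102\right) = \left(-2263\right) \left(-4165\right) = 9425395$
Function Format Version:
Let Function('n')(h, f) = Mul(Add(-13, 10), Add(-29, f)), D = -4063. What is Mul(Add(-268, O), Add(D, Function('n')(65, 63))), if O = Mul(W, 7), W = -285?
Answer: 9425395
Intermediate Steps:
Function('n')(h, f) = Add(87, Mul(-3, f)) (Function('n')(h, f) = Mul(-3, Add(-29, f)) = Add(87, Mul(-3, f)))
O = -1995 (O = Mul(-285, 7) = -1995)
Mul(Add(-268, O), Add(D, Function('n')(65, 63))) = Mul(Add(-268, -1995), Add(-4063, Add(87, Mul(-3, 63)))) = Mul(-2263, Add(-4063, Add(87, -189))) = Mul(-2263, Add(-4063, -102)) = Mul(-2263, -4165) = 9425395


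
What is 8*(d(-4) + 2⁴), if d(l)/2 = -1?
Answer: 112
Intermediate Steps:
d(l) = -2 (d(l) = 2*(-1) = -2)
8*(d(-4) + 2⁴) = 8*(-2 + 2⁴) = 8*(-2 + 16) = 8*14 = 112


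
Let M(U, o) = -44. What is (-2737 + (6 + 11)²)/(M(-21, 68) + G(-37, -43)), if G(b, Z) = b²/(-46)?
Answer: 12512/377 ≈ 33.188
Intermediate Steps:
G(b, Z) = -b²/46 (G(b, Z) = b²*(-1/46) = -b²/46)
(-2737 + (6 + 11)²)/(M(-21, 68) + G(-37, -43)) = (-2737 + (6 + 11)²)/(-44 - 1/46*(-37)²) = (-2737 + 17²)/(-44 - 1/46*1369) = (-2737 + 289)/(-44 - 1369/46) = -2448/(-3393/46) = -2448*(-46/3393) = 12512/377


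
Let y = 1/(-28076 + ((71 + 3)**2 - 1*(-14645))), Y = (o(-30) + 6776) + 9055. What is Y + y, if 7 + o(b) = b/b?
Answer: 125887874/7955 ≈ 15825.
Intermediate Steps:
o(b) = -6 (o(b) = -7 + b/b = -7 + 1 = -6)
Y = 15825 (Y = (-6 + 6776) + 9055 = 6770 + 9055 = 15825)
y = -1/7955 (y = 1/(-28076 + (74**2 + 14645)) = 1/(-28076 + (5476 + 14645)) = 1/(-28076 + 20121) = 1/(-7955) = -1/7955 ≈ -0.00012571)
Y + y = 15825 - 1/7955 = 125887874/7955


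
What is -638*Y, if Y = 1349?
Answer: -860662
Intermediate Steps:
-638*Y = -638*1349 = -860662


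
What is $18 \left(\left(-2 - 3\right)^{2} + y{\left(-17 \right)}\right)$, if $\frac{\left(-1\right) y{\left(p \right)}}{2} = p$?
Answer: $1062$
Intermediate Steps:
$y{\left(p \right)} = - 2 p$
$18 \left(\left(-2 - 3\right)^{2} + y{\left(-17 \right)}\right) = 18 \left(\left(-2 - 3\right)^{2} - -34\right) = 18 \left(\left(-5\right)^{2} + 34\right) = 18 \left(25 + 34\right) = 18 \cdot 59 = 1062$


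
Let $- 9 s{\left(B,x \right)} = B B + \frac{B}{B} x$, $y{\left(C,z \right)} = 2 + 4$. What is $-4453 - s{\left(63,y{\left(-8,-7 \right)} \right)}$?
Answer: $- \frac{12034}{3} \approx -4011.3$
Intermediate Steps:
$y{\left(C,z \right)} = 6$
$s{\left(B,x \right)} = - \frac{x}{9} - \frac{B^{2}}{9}$ ($s{\left(B,x \right)} = - \frac{B B + \frac{B}{B} x}{9} = - \frac{B^{2} + 1 x}{9} = - \frac{B^{2} + x}{9} = - \frac{x + B^{2}}{9} = - \frac{x}{9} - \frac{B^{2}}{9}$)
$-4453 - s{\left(63,y{\left(-8,-7 \right)} \right)} = -4453 - \left(\left(- \frac{1}{9}\right) 6 - \frac{63^{2}}{9}\right) = -4453 - \left(- \frac{2}{3} - 441\right) = -4453 - - \frac{1325}{3} = -4453 + \frac{1325}{3} = - \frac{12034}{3}$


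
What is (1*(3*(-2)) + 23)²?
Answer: 289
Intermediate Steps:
(1*(3*(-2)) + 23)² = (1*(-6) + 23)² = (-6 + 23)² = 17² = 289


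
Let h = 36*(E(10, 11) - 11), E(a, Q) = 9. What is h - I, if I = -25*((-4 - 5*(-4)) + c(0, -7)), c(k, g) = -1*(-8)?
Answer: 528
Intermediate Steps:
h = -72 (h = 36*(9 - 11) = 36*(-2) = -72)
c(k, g) = 8
I = -600 (I = -25*((-4 - 5*(-4)) + 8) = -25*((-4 + 20) + 8) = -25*(16 + 8) = -25*24 = -600)
h - I = -72 - 1*(-600) = -72 + 600 = 528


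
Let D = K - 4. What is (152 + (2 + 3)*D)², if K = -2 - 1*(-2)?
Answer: 17424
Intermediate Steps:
K = 0 (K = -2 + 2 = 0)
D = -4 (D = 0 - 4 = -4)
(152 + (2 + 3)*D)² = (152 + (2 + 3)*(-4))² = (152 + 5*(-4))² = (152 - 20)² = 132² = 17424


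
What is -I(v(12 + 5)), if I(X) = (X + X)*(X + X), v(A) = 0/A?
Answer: 0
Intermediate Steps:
v(A) = 0
I(X) = 4*X² (I(X) = (2*X)*(2*X) = 4*X²)
-I(v(12 + 5)) = -4*0² = -4*0 = -1*0 = 0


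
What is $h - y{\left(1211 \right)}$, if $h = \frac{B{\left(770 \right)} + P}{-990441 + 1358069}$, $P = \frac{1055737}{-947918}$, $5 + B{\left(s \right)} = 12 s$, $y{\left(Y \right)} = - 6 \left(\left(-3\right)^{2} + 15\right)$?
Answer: $\frac{50190045551569}{348481198504} \approx 144.03$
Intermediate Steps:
$y{\left(Y \right)} = -144$ ($y{\left(Y \right)} = - 6 \left(9 + 15\right) = \left(-6\right) 24 = -144$)
$B{\left(s \right)} = -5 + 12 s$
$P = - \frac{1055737}{947918}$ ($P = 1055737 \left(- \frac{1}{947918}\right) = - \frac{1055737}{947918} \approx -1.1137$)
$h = \frac{8752966993}{348481198504}$ ($h = \frac{\left(-5 + 12 \cdot 770\right) - \frac{1055737}{947918}}{-990441 + 1358069} = \frac{\left(-5 + 9240\right) - \frac{1055737}{947918}}{367628} = \left(9235 - \frac{1055737}{947918}\right) \frac{1}{367628} = \frac{8752966993}{947918} \cdot \frac{1}{367628} = \frac{8752966993}{348481198504} \approx 0.025117$)
$h - y{\left(1211 \right)} = \frac{8752966993}{348481198504} - -144 = \frac{8752966993}{348481198504} + 144 = \frac{50190045551569}{348481198504}$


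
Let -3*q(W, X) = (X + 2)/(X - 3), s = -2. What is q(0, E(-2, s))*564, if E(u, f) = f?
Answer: 0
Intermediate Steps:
q(W, X) = -(2 + X)/(3*(-3 + X)) (q(W, X) = -(X + 2)/(3*(X - 3)) = -(2 + X)/(3*(-3 + X)))
q(0, E(-2, s))*564 = ((-2 - 1*(-2))/(3*(-3 - 2)))*564 = ((⅓)*(-2 + 2)/(-5))*564 = ((⅓)*(-⅕)*0)*564 = 0*564 = 0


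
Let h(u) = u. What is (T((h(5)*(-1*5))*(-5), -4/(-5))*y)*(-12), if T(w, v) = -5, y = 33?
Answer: 1980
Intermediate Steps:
(T((h(5)*(-1*5))*(-5), -4/(-5))*y)*(-12) = -5*33*(-12) = -165*(-12) = 1980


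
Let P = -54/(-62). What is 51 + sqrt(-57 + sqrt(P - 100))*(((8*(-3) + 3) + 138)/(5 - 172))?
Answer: 51 - 117*sqrt(-54777 + 31*I*sqrt(95263))/5177 ≈ 50.54 - 5.3094*I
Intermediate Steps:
P = 27/31 (P = -54*(-1/62) = 27/31 ≈ 0.87097)
51 + sqrt(-57 + sqrt(P - 100))*(((8*(-3) + 3) + 138)/(5 - 172)) = 51 + sqrt(-57 + sqrt(27/31 - 100))*(((8*(-3) + 3) + 138)/(5 - 172)) = 51 + sqrt(-57 + sqrt(-3073/31))*(((-24 + 3) + 138)/(-167)) = 51 + sqrt(-57 + I*sqrt(95263)/31)*((-21 + 138)*(-1/167)) = 51 + sqrt(-57 + I*sqrt(95263)/31)*(117*(-1/167)) = 51 + sqrt(-57 + I*sqrt(95263)/31)*(-117/167) = 51 - 117*sqrt(-57 + I*sqrt(95263)/31)/167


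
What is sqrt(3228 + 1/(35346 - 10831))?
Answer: sqrt(1939980330815)/24515 ≈ 56.815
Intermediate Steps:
sqrt(3228 + 1/(35346 - 10831)) = sqrt(3228 + 1/24515) = sqrt(79134421/24515) = sqrt(1939980330815)/24515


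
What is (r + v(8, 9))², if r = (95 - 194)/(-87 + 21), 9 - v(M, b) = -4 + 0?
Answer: 841/4 ≈ 210.25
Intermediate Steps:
v(M, b) = 13 (v(M, b) = 9 - (-4 + 0) = 9 - 1*(-4) = 9 + 4 = 13)
r = 3/2 (r = -99/(-66) = -99*(-1/66) = 3/2 ≈ 1.5000)
(r + v(8, 9))² = (3/2 + 13)² = (29/2)² = 841/4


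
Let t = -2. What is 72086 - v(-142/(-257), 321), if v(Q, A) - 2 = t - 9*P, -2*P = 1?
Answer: 144163/2 ≈ 72082.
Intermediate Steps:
P = -½ (P = -½*1 = -½ ≈ -0.50000)
v(Q, A) = 9/2 (v(Q, A) = 2 + (-2 - 9*(-½)) = 2 + (-2 + 9/2) = 2 + 5/2 = 9/2)
72086 - v(-142/(-257), 321) = 72086 - 1*9/2 = 72086 - 9/2 = 144163/2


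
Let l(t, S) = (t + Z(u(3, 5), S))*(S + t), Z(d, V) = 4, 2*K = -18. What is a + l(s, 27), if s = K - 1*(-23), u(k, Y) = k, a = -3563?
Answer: -2825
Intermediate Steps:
K = -9 (K = (½)*(-18) = -9)
s = 14 (s = -9 - 1*(-23) = -9 + 23 = 14)
l(t, S) = (4 + t)*(S + t) (l(t, S) = (t + 4)*(S + t) = (4 + t)*(S + t))
a + l(s, 27) = -3563 + (14² + 4*27 + 4*14 + 27*14) = -3563 + (196 + 108 + 56 + 378) = -3563 + 738 = -2825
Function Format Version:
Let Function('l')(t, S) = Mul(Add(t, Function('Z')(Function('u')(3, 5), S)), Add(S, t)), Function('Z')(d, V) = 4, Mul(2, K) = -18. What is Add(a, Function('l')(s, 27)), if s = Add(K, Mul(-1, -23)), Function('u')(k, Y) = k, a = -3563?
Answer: -2825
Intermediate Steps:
K = -9 (K = Mul(Rational(1, 2), -18) = -9)
s = 14 (s = Add(-9, Mul(-1, -23)) = Add(-9, 23) = 14)
Function('l')(t, S) = Mul(Add(4, t), Add(S, t)) (Function('l')(t, S) = Mul(Add(t, 4), Add(S, t)) = Mul(Add(4, t), Add(S, t)))
Add(a, Function('l')(s, 27)) = Add(-3563, Add(Pow(14, 2), Mul(4, 27), Mul(4, 14), Mul(27, 14))) = Add(-3563, Add(196, 108, 56, 378)) = Add(-3563, 738) = -2825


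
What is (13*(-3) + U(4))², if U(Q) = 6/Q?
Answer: 5625/4 ≈ 1406.3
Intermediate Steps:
(13*(-3) + U(4))² = (13*(-3) + 6/4)² = (-39 + 6*(¼))² = (-39 + 3/2)² = (-75/2)² = 5625/4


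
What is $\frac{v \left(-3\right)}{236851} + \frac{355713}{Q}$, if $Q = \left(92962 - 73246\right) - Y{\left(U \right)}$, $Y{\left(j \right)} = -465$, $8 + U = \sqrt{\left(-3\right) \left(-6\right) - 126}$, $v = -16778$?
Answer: $\frac{28422256739}{1593296677} \approx 17.839$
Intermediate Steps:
$U = -8 + 6 i \sqrt{3}$ ($U = -8 + \sqrt{\left(-3\right) \left(-6\right) - 126} = -8 + \sqrt{18 - 126} = -8 + \sqrt{-108} = -8 + 6 i \sqrt{3} \approx -8.0 + 10.392 i$)
$Q = 20181$ ($Q = \left(92962 - 73246\right) - -465 = 19716 + 465 = 20181$)
$\frac{v \left(-3\right)}{236851} + \frac{355713}{Q} = \frac{\left(-16778\right) \left(-3\right)}{236851} + \frac{355713}{20181} = 50334 \cdot \frac{1}{236851} + 355713 \cdot \frac{1}{20181} = \frac{50334}{236851} + \frac{118571}{6727} = \frac{28422256739}{1593296677}$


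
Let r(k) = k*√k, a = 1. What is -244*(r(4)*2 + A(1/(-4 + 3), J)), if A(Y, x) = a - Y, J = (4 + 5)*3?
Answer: -4392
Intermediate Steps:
r(k) = k^(3/2)
J = 27 (J = 9*3 = 27)
A(Y, x) = 1 - Y
-244*(r(4)*2 + A(1/(-4 + 3), J)) = -244*(4^(3/2)*2 + (1 - 1/(-4 + 3))) = -244*(8*2 + (1 - 1/(-1))) = -244*(16 + (1 - 1*(-1))) = -244*(16 + (1 + 1)) = -244*(16 + 2) = -244*18 = -4392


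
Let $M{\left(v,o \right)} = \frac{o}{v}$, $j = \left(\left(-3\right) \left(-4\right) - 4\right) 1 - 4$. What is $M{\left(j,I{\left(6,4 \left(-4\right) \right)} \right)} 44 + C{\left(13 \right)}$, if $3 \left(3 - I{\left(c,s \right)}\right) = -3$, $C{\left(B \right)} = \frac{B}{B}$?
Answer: $45$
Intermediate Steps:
$C{\left(B \right)} = 1$
$I{\left(c,s \right)} = 4$ ($I{\left(c,s \right)} = 3 - -1 = 3 + 1 = 4$)
$j = 4$ ($j = \left(12 - 4\right) 1 - 4 = 8 \cdot 1 - 4 = 8 - 4 = 4$)
$M{\left(j,I{\left(6,4 \left(-4\right) \right)} \right)} 44 + C{\left(13 \right)} = \frac{4}{4} \cdot 44 + 1 = 4 \cdot \frac{1}{4} \cdot 44 + 1 = 1 \cdot 44 + 1 = 44 + 1 = 45$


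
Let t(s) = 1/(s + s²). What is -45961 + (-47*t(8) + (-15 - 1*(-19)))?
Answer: -3308951/72 ≈ -45958.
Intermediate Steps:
-45961 + (-47*t(8) + (-15 - 1*(-19))) = -45961 + (-47/(8*(1 + 8)) + (-15 - 1*(-19))) = -45961 + (-47/(8*9) + (-15 + 19)) = -45961 + (-47/(8*9) + 4) = -45961 + (-47*1/72 + 4) = -45961 + (-47/72 + 4) = -45961 + 241/72 = -3308951/72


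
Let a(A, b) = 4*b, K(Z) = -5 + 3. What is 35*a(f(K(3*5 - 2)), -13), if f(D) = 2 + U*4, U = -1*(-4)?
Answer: -1820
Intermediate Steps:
U = 4
K(Z) = -2
f(D) = 18 (f(D) = 2 + 4*4 = 2 + 16 = 18)
35*a(f(K(3*5 - 2)), -13) = 35*(4*(-13)) = 35*(-52) = -1820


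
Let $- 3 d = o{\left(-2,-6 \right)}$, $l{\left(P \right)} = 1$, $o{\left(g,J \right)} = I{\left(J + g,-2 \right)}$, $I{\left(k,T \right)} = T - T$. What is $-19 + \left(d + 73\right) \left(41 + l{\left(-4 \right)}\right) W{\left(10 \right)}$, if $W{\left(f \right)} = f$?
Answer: $30641$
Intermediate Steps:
$I{\left(k,T \right)} = 0$
$o{\left(g,J \right)} = 0$
$d = 0$ ($d = \left(- \frac{1}{3}\right) 0 = 0$)
$-19 + \left(d + 73\right) \left(41 + l{\left(-4 \right)}\right) W{\left(10 \right)} = -19 + \left(0 + 73\right) \left(41 + 1\right) 10 = -19 + 73 \cdot 42 \cdot 10 = -19 + 3066 \cdot 10 = -19 + 30660 = 30641$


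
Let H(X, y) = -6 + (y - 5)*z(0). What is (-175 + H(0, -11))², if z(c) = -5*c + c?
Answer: 32761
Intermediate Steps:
z(c) = -4*c
H(X, y) = -6 (H(X, y) = -6 + (y - 5)*(-4*0) = -6 + (-5 + y)*0 = -6 + 0 = -6)
(-175 + H(0, -11))² = (-175 - 6)² = (-181)² = 32761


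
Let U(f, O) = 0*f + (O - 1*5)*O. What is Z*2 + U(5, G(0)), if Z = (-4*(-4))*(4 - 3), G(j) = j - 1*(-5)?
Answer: 32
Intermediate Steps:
G(j) = 5 + j (G(j) = j + 5 = 5 + j)
U(f, O) = O*(-5 + O) (U(f, O) = 0 + (O - 5)*O = 0 + (-5 + O)*O = 0 + O*(-5 + O) = O*(-5 + O))
Z = 16 (Z = 16*1 = 16)
Z*2 + U(5, G(0)) = 16*2 + (5 + 0)*(-5 + (5 + 0)) = 32 + 5*(-5 + 5) = 32 + 5*0 = 32 + 0 = 32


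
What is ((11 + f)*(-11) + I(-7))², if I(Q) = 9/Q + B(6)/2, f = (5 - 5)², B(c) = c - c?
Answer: 732736/49 ≈ 14954.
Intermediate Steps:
B(c) = 0
f = 0 (f = 0² = 0)
I(Q) = 9/Q (I(Q) = 9/Q + 0/2 = 9/Q + 0*(½) = 9/Q + 0 = 9/Q)
((11 + f)*(-11) + I(-7))² = ((11 + 0)*(-11) + 9/(-7))² = (11*(-11) + 9*(-⅐))² = (-121 - 9/7)² = (-856/7)² = 732736/49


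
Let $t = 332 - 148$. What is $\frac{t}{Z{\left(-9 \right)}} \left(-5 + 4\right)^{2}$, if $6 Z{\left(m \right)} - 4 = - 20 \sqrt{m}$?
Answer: $\frac{138}{113} + \frac{2070 i}{113} \approx 1.2212 + 18.319 i$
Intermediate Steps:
$Z{\left(m \right)} = \frac{2}{3} - \frac{10 \sqrt{m}}{3}$ ($Z{\left(m \right)} = \frac{2}{3} + \frac{\left(-20\right) \sqrt{m}}{6} = \frac{2}{3} - \frac{10 \sqrt{m}}{3}$)
$t = 184$ ($t = 332 - 148 = 184$)
$\frac{t}{Z{\left(-9 \right)}} \left(-5 + 4\right)^{2} = \frac{184}{\frac{2}{3} - \frac{10 \sqrt{-9}}{3}} \left(-5 + 4\right)^{2} = \frac{184}{\frac{2}{3} - \frac{10 \cdot 3 i}{3}} \left(-1\right)^{2} = \frac{184}{\frac{2}{3} - 10 i} 1 = 184 \frac{9 \left(\frac{2}{3} + 10 i\right)}{904} \cdot 1 = \frac{207 \left(\frac{2}{3} + 10 i\right)}{113} \cdot 1 = \frac{207 \left(\frac{2}{3} + 10 i\right)}{113}$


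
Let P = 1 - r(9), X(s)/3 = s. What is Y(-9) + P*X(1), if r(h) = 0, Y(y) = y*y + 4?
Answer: 88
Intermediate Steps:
Y(y) = 4 + y**2 (Y(y) = y**2 + 4 = 4 + y**2)
X(s) = 3*s
P = 1 (P = 1 - 1*0 = 1 + 0 = 1)
Y(-9) + P*X(1) = (4 + (-9)**2) + 1*(3*1) = (4 + 81) + 1*3 = 85 + 3 = 88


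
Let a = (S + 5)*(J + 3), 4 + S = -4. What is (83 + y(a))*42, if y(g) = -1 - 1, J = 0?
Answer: 3402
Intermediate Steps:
S = -8 (S = -4 - 4 = -8)
a = -9 (a = (-8 + 5)*(0 + 3) = -3*3 = -9)
y(g) = -2
(83 + y(a))*42 = (83 - 2)*42 = 81*42 = 3402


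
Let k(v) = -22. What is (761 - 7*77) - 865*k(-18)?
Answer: 19252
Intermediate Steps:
(761 - 7*77) - 865*k(-18) = (761 - 7*77) - 865*(-22) = (761 - 539) + 19030 = 222 + 19030 = 19252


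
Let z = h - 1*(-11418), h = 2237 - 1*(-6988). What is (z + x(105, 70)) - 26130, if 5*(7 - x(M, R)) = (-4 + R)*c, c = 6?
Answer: -27796/5 ≈ -5559.2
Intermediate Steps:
h = 9225 (h = 2237 + 6988 = 9225)
x(M, R) = 59/5 - 6*R/5 (x(M, R) = 7 - (-4 + R)*6/5 = 7 - (-24 + 6*R)/5 = 7 + (24/5 - 6*R/5) = 59/5 - 6*R/5)
z = 20643 (z = 9225 - 1*(-11418) = 9225 + 11418 = 20643)
(z + x(105, 70)) - 26130 = (20643 + (59/5 - 6/5*70)) - 26130 = (20643 + (59/5 - 84)) - 26130 = (20643 - 361/5) - 26130 = 102854/5 - 26130 = -27796/5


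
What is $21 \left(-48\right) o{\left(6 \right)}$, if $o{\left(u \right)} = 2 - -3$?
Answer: $-5040$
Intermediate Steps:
$o{\left(u \right)} = 5$ ($o{\left(u \right)} = 2 + 3 = 5$)
$21 \left(-48\right) o{\left(6 \right)} = 21 \left(-48\right) 5 = \left(-1008\right) 5 = -5040$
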